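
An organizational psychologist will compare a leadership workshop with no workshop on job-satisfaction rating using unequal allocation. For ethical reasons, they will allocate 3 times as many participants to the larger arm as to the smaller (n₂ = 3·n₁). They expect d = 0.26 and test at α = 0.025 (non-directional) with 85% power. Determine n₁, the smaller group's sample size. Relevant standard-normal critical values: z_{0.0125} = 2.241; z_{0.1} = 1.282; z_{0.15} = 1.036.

n₁ = 212

With allocation ratio k = n₂/n₁ = 3, Var(x̄₁−x̄₂) = σ²(1/n₁ + 1/(k·n₁)) = σ²·(k+1)/(k·n₁).
So n₁ = (1 + 1/k)·((z_{α/2} + z_β)/d)² = 1.333 × (3.277/0.26)².
n₁ = 1.333 × 158.86 = 211.8.
Round up: n₁ = 212, giving n₂ = 3 × 212 = 636.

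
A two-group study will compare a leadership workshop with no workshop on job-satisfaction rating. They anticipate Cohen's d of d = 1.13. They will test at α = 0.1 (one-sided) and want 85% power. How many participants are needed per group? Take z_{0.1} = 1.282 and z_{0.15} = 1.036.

n = 9 per group

For two independent groups with equal n: n = 2·((z_{α} + z_β) / d)².
z_{α} + z_β = 1.282 + 1.036 = 2.318.
n = 2 × (2.318 / 1.13)² = 2 × 2.051² = 2 × 4.21 = 8.4.
Round up to the next whole participant.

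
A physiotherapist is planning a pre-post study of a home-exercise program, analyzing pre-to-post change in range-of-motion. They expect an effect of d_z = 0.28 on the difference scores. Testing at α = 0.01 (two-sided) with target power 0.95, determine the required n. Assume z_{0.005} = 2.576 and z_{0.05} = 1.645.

n = 228 pairs

For a paired (one-sample on differences) test: n = ((z_{α/2} + z_β) / d)².
z_{α/2} + z_β = 2.576 + 1.645 = 4.221.
n = (4.221 / 0.28)² = 15.075² = 227.26.
Round up.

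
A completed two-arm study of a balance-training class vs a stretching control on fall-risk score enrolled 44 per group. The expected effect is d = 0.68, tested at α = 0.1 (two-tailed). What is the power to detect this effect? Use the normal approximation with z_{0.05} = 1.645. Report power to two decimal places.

For two equal groups, power = Φ(d·√(n/2) − z_{α/2}).
d·√(n/2) = 0.68 × √(44/2) = 0.68 × 4.690 = 3.189.
z_β = 3.189 − 1.645 = 1.544.
Power = Φ(1.544) = 0.939.

power ≈ 0.94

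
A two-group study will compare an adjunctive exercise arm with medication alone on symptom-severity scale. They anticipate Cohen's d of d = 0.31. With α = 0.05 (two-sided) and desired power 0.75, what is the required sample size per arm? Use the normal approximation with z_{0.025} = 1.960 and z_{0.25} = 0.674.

n = 145 per group

For two independent groups with equal n: n = 2·((z_{α/2} + z_β) / d)².
z_{α/2} + z_β = 1.960 + 0.674 = 2.634.
n = 2 × (2.634 / 0.31)² = 2 × 8.497² = 2 × 72.20 = 144.4.
Round up to the next whole participant.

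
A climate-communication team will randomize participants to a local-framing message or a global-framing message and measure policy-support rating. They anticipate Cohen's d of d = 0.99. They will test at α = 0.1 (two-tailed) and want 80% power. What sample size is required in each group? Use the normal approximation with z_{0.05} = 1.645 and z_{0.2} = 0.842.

n = 13 per group

For two independent groups with equal n: n = 2·((z_{α/2} + z_β) / d)².
z_{α/2} + z_β = 1.645 + 0.842 = 2.487.
n = 2 × (2.487 / 0.99)² = 2 × 2.512² = 2 × 6.31 = 12.6.
Round up to the next whole participant.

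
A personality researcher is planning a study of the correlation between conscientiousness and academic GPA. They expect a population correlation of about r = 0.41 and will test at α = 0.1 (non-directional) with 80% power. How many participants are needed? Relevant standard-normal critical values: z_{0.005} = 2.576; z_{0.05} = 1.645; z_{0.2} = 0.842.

Fisher's z: C = ½·ln((1+r)/(1−r)) = ½·ln(2.3898) = 0.4356.
n = ((z_{α/2} + z_β)/C)² + 3.
(1.645 + 0.842) / 0.4356 = 2.487 / 0.4356 = 5.709.
n = 5.709² + 3 = 32.60 + 3 = 35.6.
Round up.

n = 36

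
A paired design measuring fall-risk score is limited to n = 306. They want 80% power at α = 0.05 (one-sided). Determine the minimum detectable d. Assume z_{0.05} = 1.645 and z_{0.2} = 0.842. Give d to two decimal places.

d_min ≈ 0.14

For a single sample (or paired design) of n = 306: d_min = (z_{α} + z_β)/√n.
z-sum = 1.645 + 0.842 = 2.487.
d_min = 2.487 / √306 = 2.487 / 17.493 = 0.142.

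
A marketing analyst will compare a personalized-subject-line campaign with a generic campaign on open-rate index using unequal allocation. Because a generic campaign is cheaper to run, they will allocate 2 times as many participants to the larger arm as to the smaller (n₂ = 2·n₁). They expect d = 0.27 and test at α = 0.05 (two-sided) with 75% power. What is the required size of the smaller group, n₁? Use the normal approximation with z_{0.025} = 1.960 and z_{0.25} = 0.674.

With allocation ratio k = n₂/n₁ = 2, Var(x̄₁−x̄₂) = σ²(1/n₁ + 1/(k·n₁)) = σ²·(k+1)/(k·n₁).
So n₁ = (1 + 1/k)·((z_{α/2} + z_β)/d)² = 1.500 × (2.634/0.27)².
n₁ = 1.500 × 95.17 = 142.8.
Round up: n₁ = 143, giving n₂ = 2 × 143 = 286.

n₁ = 143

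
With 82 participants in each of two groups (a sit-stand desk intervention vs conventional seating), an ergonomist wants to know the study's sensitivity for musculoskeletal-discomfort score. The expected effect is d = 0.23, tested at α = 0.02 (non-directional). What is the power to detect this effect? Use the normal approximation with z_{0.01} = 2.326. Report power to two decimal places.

power ≈ 0.20

For two equal groups, power = Φ(d·√(n/2) − z_{α/2}).
d·√(n/2) = 0.23 × √(82/2) = 0.23 × 6.403 = 1.473.
z_β = 1.473 − 2.326 = -0.853.
Power = Φ(-0.853) = 0.197.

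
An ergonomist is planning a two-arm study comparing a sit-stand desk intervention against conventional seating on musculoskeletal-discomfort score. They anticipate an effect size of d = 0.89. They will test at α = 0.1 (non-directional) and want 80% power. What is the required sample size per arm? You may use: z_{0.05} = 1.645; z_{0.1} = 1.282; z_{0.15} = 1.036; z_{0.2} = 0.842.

For two independent groups with equal n: n = 2·((z_{α/2} + z_β) / d)².
z_{α/2} + z_β = 1.645 + 0.842 = 2.487.
n = 2 × (2.487 / 0.89)² = 2 × 2.794² = 2 × 7.81 = 15.6.
Round up to the next whole participant.

n = 16 per group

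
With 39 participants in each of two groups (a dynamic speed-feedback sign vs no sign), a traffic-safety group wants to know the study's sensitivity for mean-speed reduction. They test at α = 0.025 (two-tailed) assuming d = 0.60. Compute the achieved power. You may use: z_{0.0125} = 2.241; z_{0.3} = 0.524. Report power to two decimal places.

For two equal groups, power = Φ(d·√(n/2) − z_{α/2}).
d·√(n/2) = 0.60 × √(39/2) = 0.60 × 4.416 = 2.650.
z_β = 2.650 − 2.241 = 0.409.
Power = Φ(0.409) = 0.659.

power ≈ 0.66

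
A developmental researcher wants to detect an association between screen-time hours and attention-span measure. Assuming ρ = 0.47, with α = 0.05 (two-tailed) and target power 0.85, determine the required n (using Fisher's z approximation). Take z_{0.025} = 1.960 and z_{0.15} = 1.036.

n = 38

Fisher's z: C = ½·ln((1+r)/(1−r)) = ½·ln(2.7736) = 0.5101.
n = ((z_{α/2} + z_β)/C)² + 3.
(1.960 + 1.036) / 0.5101 = 2.996 / 0.5101 = 5.873.
n = 5.873² + 3 = 34.50 + 3 = 37.5.
Round up.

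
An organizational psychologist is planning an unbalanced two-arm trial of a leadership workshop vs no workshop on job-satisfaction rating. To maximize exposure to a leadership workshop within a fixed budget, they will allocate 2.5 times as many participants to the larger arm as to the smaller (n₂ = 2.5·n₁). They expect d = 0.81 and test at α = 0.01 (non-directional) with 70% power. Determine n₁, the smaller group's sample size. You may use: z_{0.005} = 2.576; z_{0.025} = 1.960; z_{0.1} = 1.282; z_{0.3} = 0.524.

With allocation ratio k = n₂/n₁ = 2.5, Var(x̄₁−x̄₂) = σ²(1/n₁ + 1/(k·n₁)) = σ²·(k+1)/(k·n₁).
So n₁ = (1 + 1/k)·((z_{α/2} + z_β)/d)² = 1.400 × (3.100/0.81)².
n₁ = 1.400 × 14.65 = 20.5.
Round up: n₁ = 21, giving n₂ = ⌈2.5 × 21⌉ = ⌈52.5⌉ = 53.

n₁ = 21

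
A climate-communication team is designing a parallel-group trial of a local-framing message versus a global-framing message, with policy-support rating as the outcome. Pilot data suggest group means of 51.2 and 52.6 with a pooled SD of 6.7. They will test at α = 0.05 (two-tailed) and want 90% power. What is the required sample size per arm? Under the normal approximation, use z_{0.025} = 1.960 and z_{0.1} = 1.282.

Cohen's d = |M₁ − M₂| / SD_pooled = |51.2 − 52.6| / 6.7 = 1.4 / 6.7 = 0.209.
For two independent groups with equal n: n = 2·((z_{α/2} + z_β) / d)².
z_{α/2} + z_β = 1.960 + 1.282 = 3.242.
n = 2 × (3.242 / 0.209)² = 2 × 15.512² = 2 × 240.62 = 481.2.
Round up to the next whole participant.

n = 482 per group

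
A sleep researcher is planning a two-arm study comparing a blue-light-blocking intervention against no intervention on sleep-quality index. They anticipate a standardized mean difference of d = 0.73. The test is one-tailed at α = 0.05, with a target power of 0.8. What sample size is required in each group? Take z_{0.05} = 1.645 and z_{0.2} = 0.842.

n = 24 per group

For two independent groups with equal n: n = 2·((z_{α} + z_β) / d)².
z_{α} + z_β = 1.645 + 0.842 = 2.487.
n = 2 × (2.487 / 0.73)² = 2 × 3.407² = 2 × 11.61 = 23.2.
Round up to the next whole participant.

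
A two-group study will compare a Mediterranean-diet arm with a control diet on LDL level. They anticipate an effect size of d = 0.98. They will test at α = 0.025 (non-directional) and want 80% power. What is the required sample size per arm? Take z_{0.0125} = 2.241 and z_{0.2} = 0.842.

For two independent groups with equal n: n = 2·((z_{α/2} + z_β) / d)².
z_{α/2} + z_β = 2.241 + 0.842 = 3.083.
n = 2 × (3.083 / 0.98)² = 2 × 3.146² = 2 × 9.90 = 19.8.
Round up to the next whole participant.

n = 20 per group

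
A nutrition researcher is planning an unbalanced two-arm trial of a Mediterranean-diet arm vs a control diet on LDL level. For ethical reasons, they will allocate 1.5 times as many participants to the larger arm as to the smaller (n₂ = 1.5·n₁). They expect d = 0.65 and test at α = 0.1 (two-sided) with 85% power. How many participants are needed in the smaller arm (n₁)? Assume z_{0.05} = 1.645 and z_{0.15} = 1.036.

With allocation ratio k = n₂/n₁ = 1.5, Var(x̄₁−x̄₂) = σ²(1/n₁ + 1/(k·n₁)) = σ²·(k+1)/(k·n₁).
So n₁ = (1 + 1/k)·((z_{α/2} + z_β)/d)² = 1.667 × (2.681/0.65)².
n₁ = 1.667 × 17.01 = 28.4.
Round up: n₁ = 29, giving n₂ = ⌈1.5 × 29⌉ = ⌈43.5⌉ = 44.

n₁ = 29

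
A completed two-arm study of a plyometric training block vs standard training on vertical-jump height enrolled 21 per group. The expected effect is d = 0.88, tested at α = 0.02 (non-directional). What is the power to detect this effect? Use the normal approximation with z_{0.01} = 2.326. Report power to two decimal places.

power ≈ 0.70

For two equal groups, power = Φ(d·√(n/2) − z_{α/2}).
d·√(n/2) = 0.88 × √(21/2) = 0.88 × 3.240 = 2.852.
z_β = 2.852 − 2.326 = 0.526.
Power = Φ(0.526) = 0.700.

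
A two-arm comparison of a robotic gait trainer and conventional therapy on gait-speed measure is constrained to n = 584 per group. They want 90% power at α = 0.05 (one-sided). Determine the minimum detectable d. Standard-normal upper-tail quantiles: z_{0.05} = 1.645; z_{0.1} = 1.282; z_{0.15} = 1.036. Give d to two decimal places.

d_min ≈ 0.17

For two independent groups of n = 584 each: d_min = (z_{α} + z_β)·√(2/n).
z-sum = 1.645 + 1.282 = 2.927.
d_min = 2.927 × √(2/584) = 2.927 × 0.0585 = 0.171.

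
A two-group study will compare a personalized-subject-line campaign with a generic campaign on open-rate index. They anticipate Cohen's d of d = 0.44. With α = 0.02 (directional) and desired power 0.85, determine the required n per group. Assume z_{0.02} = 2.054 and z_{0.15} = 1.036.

For two independent groups with equal n: n = 2·((z_{α} + z_β) / d)².
z_{α} + z_β = 2.054 + 1.036 = 3.090.
n = 2 × (3.090 / 0.44)² = 2 × 7.023² = 2 × 49.32 = 98.6.
Round up to the next whole participant.

n = 99 per group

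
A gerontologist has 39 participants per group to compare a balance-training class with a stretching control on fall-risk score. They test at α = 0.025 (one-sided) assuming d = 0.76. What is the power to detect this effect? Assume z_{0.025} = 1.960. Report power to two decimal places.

power ≈ 0.92

For two equal groups, power = Φ(d·√(n/2) − z_{α}).
d·√(n/2) = 0.76 × √(39/2) = 0.76 × 4.416 = 3.356.
z_β = 3.356 − 1.960 = 1.396.
Power = Φ(1.396) = 0.919.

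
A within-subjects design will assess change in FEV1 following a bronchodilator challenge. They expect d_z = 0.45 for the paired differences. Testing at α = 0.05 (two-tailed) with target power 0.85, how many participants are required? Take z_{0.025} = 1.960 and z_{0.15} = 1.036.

n = 45 pairs

For a paired (one-sample on differences) test: n = ((z_{α/2} + z_β) / d)².
z_{α/2} + z_β = 1.960 + 1.036 = 2.996.
n = (2.996 / 0.45)² = 6.658² = 44.33.
Round up.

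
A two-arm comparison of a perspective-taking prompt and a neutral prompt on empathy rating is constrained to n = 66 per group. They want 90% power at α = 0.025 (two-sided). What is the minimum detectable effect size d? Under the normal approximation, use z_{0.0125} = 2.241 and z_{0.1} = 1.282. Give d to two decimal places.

d_min ≈ 0.61

For two independent groups of n = 66 each: d_min = (z_{α/2} + z_β)·√(2/n).
z-sum = 2.241 + 1.282 = 3.523.
d_min = 3.523 × √(2/66) = 3.523 × 0.1741 = 0.613.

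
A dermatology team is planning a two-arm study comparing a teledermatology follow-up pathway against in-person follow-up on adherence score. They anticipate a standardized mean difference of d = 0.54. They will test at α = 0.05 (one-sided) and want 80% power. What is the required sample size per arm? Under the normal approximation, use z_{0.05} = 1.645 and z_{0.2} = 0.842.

n = 43 per group

For two independent groups with equal n: n = 2·((z_{α} + z_β) / d)².
z_{α} + z_β = 1.645 + 0.842 = 2.487.
n = 2 × (2.487 / 0.54)² = 2 × 4.606² = 2 × 21.21 = 42.4.
Round up to the next whole participant.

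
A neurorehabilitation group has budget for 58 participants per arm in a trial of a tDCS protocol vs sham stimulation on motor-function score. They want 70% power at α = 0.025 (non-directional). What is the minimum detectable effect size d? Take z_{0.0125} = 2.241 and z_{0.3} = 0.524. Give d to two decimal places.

d_min ≈ 0.51

For two independent groups of n = 58 each: d_min = (z_{α/2} + z_β)·√(2/n).
z-sum = 2.241 + 0.524 = 2.765.
d_min = 2.765 × √(2/58) = 2.765 × 0.1857 = 0.513.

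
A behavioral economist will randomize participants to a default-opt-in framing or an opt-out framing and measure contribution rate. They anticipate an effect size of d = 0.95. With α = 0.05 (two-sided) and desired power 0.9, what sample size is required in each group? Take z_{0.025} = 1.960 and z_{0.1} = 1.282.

For two independent groups with equal n: n = 2·((z_{α/2} + z_β) / d)².
z_{α/2} + z_β = 1.960 + 1.282 = 3.242.
n = 2 × (3.242 / 0.95)² = 2 × 3.413² = 2 × 11.65 = 23.3.
Round up to the next whole participant.

n = 24 per group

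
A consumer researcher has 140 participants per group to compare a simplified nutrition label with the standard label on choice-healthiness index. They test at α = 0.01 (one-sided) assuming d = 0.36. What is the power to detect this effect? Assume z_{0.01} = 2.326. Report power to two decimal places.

For two equal groups, power = Φ(d·√(n/2) − z_{α}).
d·√(n/2) = 0.36 × √(140/2) = 0.36 × 8.367 = 3.012.
z_β = 3.012 − 2.326 = 0.686.
Power = Φ(0.686) = 0.754.

power ≈ 0.75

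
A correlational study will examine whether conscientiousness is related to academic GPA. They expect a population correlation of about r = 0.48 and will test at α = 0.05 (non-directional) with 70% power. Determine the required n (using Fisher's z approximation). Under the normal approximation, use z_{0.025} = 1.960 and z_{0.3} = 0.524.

Fisher's z: C = ½·ln((1+r)/(1−r)) = ½·ln(2.8462) = 0.5230.
n = ((z_{α/2} + z_β)/C)² + 3.
(1.960 + 0.524) / 0.5230 = 2.484 / 0.5230 = 4.750.
n = 4.750² + 3 = 22.56 + 3 = 25.6.
Round up.

n = 26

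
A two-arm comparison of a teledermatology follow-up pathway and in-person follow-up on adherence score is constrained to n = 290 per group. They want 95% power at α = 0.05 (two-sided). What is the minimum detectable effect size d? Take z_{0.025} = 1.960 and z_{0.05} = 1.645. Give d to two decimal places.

For two independent groups of n = 290 each: d_min = (z_{α/2} + z_β)·√(2/n).
z-sum = 1.960 + 1.645 = 3.605.
d_min = 3.605 × √(2/290) = 3.605 × 0.0830 = 0.299.

d_min ≈ 0.30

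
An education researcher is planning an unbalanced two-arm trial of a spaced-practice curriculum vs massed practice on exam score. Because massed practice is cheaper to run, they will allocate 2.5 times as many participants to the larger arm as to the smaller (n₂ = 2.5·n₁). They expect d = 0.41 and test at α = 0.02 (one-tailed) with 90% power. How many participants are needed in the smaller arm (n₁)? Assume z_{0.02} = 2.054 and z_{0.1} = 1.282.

n₁ = 93

With allocation ratio k = n₂/n₁ = 2.5, Var(x̄₁−x̄₂) = σ²(1/n₁ + 1/(k·n₁)) = σ²·(k+1)/(k·n₁).
So n₁ = (1 + 1/k)·((z_{α} + z_β)/d)² = 1.400 × (3.336/0.41)².
n₁ = 1.400 × 66.20 = 92.7.
Round up: n₁ = 93, giving n₂ = ⌈2.5 × 93⌉ = ⌈232.5⌉ = 233.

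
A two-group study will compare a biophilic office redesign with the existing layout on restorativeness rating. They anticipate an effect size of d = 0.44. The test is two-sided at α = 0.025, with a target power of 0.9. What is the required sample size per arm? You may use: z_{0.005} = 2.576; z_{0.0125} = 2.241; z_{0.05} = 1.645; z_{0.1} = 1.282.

n = 129 per group

For two independent groups with equal n: n = 2·((z_{α/2} + z_β) / d)².
z_{α/2} + z_β = 2.241 + 1.282 = 3.523.
n = 2 × (3.523 / 0.44)² = 2 × 8.007² = 2 × 64.11 = 128.2.
Round up to the next whole participant.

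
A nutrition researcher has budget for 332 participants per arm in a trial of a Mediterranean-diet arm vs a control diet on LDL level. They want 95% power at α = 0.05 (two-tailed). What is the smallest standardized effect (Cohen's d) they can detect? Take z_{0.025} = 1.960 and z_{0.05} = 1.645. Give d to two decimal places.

d_min ≈ 0.28

For two independent groups of n = 332 each: d_min = (z_{α/2} + z_β)·√(2/n).
z-sum = 1.960 + 1.645 = 3.605.
d_min = 3.605 × √(2/332) = 3.605 × 0.0776 = 0.280.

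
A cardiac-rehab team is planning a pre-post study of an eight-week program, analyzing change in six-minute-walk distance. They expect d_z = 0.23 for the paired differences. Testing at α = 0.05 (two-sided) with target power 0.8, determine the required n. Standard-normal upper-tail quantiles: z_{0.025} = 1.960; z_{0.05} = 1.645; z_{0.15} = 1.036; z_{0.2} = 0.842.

For a paired (one-sample on differences) test: n = ((z_{α/2} + z_β) / d)².
z_{α/2} + z_β = 1.960 + 0.842 = 2.802.
n = (2.802 / 0.23)² = 12.183² = 148.42.
Round up.

n = 149 pairs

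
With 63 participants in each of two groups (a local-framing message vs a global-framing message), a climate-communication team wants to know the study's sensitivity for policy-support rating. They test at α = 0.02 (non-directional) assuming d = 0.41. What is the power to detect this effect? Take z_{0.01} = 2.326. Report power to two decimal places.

power ≈ 0.49

For two equal groups, power = Φ(d·√(n/2) − z_{α/2}).
d·√(n/2) = 0.41 × √(63/2) = 0.41 × 5.612 = 2.301.
z_β = 2.301 − 2.326 = -0.025.
Power = Φ(-0.025) = 0.490.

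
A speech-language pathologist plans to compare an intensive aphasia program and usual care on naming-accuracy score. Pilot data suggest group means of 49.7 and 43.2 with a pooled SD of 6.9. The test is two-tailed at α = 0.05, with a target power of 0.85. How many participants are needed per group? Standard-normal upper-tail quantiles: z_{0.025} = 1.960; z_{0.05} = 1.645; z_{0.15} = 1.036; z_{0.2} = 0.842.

n = 21 per group

Cohen's d = |M₁ − M₂| / SD_pooled = |49.7 − 43.2| / 6.9 = 6.5 / 6.9 = 0.942.
For two independent groups with equal n: n = 2·((z_{α/2} + z_β) / d)².
z_{α/2} + z_β = 1.960 + 1.036 = 2.996.
n = 2 × (2.996 / 0.942)² = 2 × 3.180² = 2 × 10.12 = 20.2.
Round up to the next whole participant.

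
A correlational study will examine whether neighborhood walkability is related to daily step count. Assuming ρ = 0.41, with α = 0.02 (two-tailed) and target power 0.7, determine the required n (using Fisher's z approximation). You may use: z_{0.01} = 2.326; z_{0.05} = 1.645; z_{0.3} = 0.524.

Fisher's z: C = ½·ln((1+r)/(1−r)) = ½·ln(2.3898) = 0.4356.
n = ((z_{α/2} + z_β)/C)² + 3.
(2.326 + 0.524) / 0.4356 = 2.850 / 0.4356 = 6.543.
n = 6.543² + 3 = 42.81 + 3 = 45.8.
Round up.

n = 46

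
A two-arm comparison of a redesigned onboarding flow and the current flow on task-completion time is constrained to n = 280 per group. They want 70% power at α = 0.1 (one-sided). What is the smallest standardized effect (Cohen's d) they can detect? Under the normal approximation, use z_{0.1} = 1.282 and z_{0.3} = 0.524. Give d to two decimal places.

For two independent groups of n = 280 each: d_min = (z_{α} + z_β)·√(2/n).
z-sum = 1.282 + 0.524 = 1.806.
d_min = 1.806 × √(2/280) = 1.806 × 0.0845 = 0.153.

d_min ≈ 0.15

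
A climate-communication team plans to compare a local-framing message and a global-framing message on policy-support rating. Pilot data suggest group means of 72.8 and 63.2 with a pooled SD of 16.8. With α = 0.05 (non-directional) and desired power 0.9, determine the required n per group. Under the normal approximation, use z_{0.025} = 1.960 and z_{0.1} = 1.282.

n = 65 per group

Cohen's d = |M₁ − M₂| / SD_pooled = |72.8 − 63.2| / 16.8 = 9.6 / 16.8 = 0.571.
For two independent groups with equal n: n = 2·((z_{α/2} + z_β) / d)².
z_{α/2} + z_β = 1.960 + 1.282 = 3.242.
n = 2 × (3.242 / 0.571)² = 2 × 5.678² = 2 × 32.24 = 64.5.
Round up to the next whole participant.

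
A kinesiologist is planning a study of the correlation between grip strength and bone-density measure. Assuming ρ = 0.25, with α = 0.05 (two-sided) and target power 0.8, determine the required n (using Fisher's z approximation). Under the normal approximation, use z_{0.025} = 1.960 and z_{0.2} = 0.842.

Fisher's z: C = ½·ln((1+r)/(1−r)) = ½·ln(1.6667) = 0.2554.
n = ((z_{α/2} + z_β)/C)² + 3.
(1.960 + 0.842) / 0.2554 = 2.802 / 0.2554 = 10.971.
n = 10.971² + 3 = 120.36 + 3 = 123.4.
Round up.

n = 124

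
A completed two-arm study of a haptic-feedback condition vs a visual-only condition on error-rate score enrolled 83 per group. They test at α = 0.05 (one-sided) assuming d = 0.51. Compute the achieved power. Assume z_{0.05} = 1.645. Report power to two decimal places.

power ≈ 0.95

For two equal groups, power = Φ(d·√(n/2) − z_{α}).
d·√(n/2) = 0.51 × √(83/2) = 0.51 × 6.442 = 3.285.
z_β = 3.285 − 1.645 = 1.640.
Power = Φ(1.640) = 0.950.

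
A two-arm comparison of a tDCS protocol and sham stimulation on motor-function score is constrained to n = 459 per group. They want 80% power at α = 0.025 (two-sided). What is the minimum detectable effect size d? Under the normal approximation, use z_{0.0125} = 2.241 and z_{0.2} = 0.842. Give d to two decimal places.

d_min ≈ 0.20

For two independent groups of n = 459 each: d_min = (z_{α/2} + z_β)·√(2/n).
z-sum = 2.241 + 0.842 = 3.083.
d_min = 3.083 × √(2/459) = 3.083 × 0.0660 = 0.204.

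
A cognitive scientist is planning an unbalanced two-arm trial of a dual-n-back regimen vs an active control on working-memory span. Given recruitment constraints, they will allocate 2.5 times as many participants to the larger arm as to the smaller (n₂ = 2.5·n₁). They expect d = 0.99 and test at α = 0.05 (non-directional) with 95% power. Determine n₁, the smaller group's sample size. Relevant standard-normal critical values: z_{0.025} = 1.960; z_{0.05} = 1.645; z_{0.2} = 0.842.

n₁ = 19

With allocation ratio k = n₂/n₁ = 2.5, Var(x̄₁−x̄₂) = σ²(1/n₁ + 1/(k·n₁)) = σ²·(k+1)/(k·n₁).
So n₁ = (1 + 1/k)·((z_{α/2} + z_β)/d)² = 1.400 × (3.605/0.99)².
n₁ = 1.400 × 13.26 = 18.6.
Round up: n₁ = 19, giving n₂ = ⌈2.5 × 19⌉ = ⌈47.5⌉ = 48.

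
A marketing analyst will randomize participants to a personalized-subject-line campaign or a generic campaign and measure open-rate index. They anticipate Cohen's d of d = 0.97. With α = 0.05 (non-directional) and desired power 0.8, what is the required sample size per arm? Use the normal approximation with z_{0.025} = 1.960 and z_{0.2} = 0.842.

n = 17 per group

For two independent groups with equal n: n = 2·((z_{α/2} + z_β) / d)².
z_{α/2} + z_β = 1.960 + 0.842 = 2.802.
n = 2 × (2.802 / 0.97)² = 2 × 2.889² = 2 × 8.34 = 16.7.
Round up to the next whole participant.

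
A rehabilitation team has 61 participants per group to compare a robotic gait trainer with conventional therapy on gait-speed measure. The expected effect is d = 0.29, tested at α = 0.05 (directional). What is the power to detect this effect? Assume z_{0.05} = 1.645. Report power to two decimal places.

For two equal groups, power = Φ(d·√(n/2) − z_{α}).
d·√(n/2) = 0.29 × √(61/2) = 0.29 × 5.523 = 1.602.
z_β = 1.602 − 1.645 = -0.043.
Power = Φ(-0.043) = 0.483.

power ≈ 0.48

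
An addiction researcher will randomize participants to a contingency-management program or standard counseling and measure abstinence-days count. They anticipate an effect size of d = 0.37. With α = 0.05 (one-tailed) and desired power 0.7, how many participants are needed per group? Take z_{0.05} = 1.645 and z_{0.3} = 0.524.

For two independent groups with equal n: n = 2·((z_{α} + z_β) / d)².
z_{α} + z_β = 1.645 + 0.524 = 2.169.
n = 2 × (2.169 / 0.37)² = 2 × 5.862² = 2 × 34.36 = 68.7.
Round up to the next whole participant.

n = 69 per group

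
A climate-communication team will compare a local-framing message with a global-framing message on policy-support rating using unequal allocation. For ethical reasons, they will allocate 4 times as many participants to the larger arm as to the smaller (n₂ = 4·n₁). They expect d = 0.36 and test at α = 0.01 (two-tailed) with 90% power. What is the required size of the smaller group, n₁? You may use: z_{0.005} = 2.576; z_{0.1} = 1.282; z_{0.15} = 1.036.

With allocation ratio k = n₂/n₁ = 4, Var(x̄₁−x̄₂) = σ²(1/n₁ + 1/(k·n₁)) = σ²·(k+1)/(k·n₁).
So n₁ = (1 + 1/k)·((z_{α/2} + z_β)/d)² = 1.250 × (3.858/0.36)².
n₁ = 1.250 × 114.85 = 143.6.
Round up: n₁ = 144, giving n₂ = 4 × 144 = 576.

n₁ = 144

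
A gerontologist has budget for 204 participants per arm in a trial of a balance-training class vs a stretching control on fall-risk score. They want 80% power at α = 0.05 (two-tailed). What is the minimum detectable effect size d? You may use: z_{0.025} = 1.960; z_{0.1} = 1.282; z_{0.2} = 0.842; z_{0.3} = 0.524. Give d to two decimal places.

d_min ≈ 0.28

For two independent groups of n = 204 each: d_min = (z_{α/2} + z_β)·√(2/n).
z-sum = 1.960 + 0.842 = 2.802.
d_min = 2.802 × √(2/204) = 2.802 × 0.0990 = 0.277.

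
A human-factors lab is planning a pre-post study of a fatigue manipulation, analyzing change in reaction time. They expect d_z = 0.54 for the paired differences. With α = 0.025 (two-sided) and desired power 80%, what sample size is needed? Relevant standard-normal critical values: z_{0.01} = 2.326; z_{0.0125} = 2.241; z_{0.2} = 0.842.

For a paired (one-sample on differences) test: n = ((z_{α/2} + z_β) / d)².
z_{α/2} + z_β = 2.241 + 0.842 = 3.083.
n = (3.083 / 0.54)² = 5.709² = 32.60.
Round up.

n = 33 pairs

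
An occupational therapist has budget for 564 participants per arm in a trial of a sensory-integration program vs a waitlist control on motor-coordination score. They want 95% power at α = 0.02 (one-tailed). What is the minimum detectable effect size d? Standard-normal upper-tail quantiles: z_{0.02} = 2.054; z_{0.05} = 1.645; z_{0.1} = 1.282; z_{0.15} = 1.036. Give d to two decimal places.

d_min ≈ 0.22

For two independent groups of n = 564 each: d_min = (z_{α} + z_β)·√(2/n).
z-sum = 2.054 + 1.645 = 3.699.
d_min = 3.699 × √(2/564) = 3.699 × 0.0595 = 0.220.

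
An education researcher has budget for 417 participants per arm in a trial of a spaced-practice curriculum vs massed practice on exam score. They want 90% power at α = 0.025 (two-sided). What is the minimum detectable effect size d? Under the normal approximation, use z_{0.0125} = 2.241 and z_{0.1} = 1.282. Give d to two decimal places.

d_min ≈ 0.24

For two independent groups of n = 417 each: d_min = (z_{α/2} + z_β)·√(2/n).
z-sum = 2.241 + 1.282 = 3.523.
d_min = 3.523 × √(2/417) = 3.523 × 0.0693 = 0.244.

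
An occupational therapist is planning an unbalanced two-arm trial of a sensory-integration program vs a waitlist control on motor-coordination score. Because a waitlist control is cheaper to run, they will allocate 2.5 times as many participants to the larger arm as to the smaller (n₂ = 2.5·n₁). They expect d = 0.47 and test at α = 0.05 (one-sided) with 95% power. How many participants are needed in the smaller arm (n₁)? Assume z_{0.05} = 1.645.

With allocation ratio k = n₂/n₁ = 2.5, Var(x̄₁−x̄₂) = σ²(1/n₁ + 1/(k·n₁)) = σ²·(k+1)/(k·n₁).
So n₁ = (1 + 1/k)·((z_{α} + z_β)/d)² = 1.400 × (3.290/0.47)².
n₁ = 1.400 × 49.00 = 68.6.
Round up: n₁ = 69, giving n₂ = ⌈2.5 × 69⌉ = ⌈172.5⌉ = 173.

n₁ = 69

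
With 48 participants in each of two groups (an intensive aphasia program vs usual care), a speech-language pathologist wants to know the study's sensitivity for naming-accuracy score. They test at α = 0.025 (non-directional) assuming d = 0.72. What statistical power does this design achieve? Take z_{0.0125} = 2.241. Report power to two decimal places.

power ≈ 0.90

For two equal groups, power = Φ(d·√(n/2) − z_{α/2}).
d·√(n/2) = 0.72 × √(48/2) = 0.72 × 4.899 = 3.527.
z_β = 3.527 − 2.241 = 1.286.
Power = Φ(1.286) = 0.901.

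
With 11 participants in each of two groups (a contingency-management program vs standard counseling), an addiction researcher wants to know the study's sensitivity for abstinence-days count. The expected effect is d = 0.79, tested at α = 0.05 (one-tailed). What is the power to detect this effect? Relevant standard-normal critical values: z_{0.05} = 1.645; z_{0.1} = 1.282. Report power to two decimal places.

For two equal groups, power = Φ(d·√(n/2) − z_{α}).
d·√(n/2) = 0.79 × √(11/2) = 0.79 × 2.345 = 1.853.
z_β = 1.853 − 1.645 = 0.208.
Power = Φ(0.208) = 0.582.

power ≈ 0.58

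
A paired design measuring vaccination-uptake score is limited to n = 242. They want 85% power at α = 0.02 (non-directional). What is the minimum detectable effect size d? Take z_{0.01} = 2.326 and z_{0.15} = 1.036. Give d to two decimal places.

For a single sample (or paired design) of n = 242: d_min = (z_{α/2} + z_β)/√n.
z-sum = 2.326 + 1.036 = 3.362.
d_min = 3.362 / √242 = 3.362 / 15.556 = 0.216.

d_min ≈ 0.22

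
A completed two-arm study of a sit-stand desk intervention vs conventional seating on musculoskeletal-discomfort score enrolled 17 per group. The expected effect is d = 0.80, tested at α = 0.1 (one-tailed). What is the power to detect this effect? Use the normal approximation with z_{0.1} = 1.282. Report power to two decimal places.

For two equal groups, power = Φ(d·√(n/2) − z_{α}).
d·√(n/2) = 0.80 × √(17/2) = 0.80 × 2.915 = 2.332.
z_β = 2.332 − 1.282 = 1.050.
Power = Φ(1.050) = 0.853.

power ≈ 0.85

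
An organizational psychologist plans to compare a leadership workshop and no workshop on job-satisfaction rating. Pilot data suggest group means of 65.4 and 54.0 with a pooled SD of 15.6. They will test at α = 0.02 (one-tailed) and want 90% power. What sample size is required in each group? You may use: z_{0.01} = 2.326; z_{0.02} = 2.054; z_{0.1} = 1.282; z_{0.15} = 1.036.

n = 42 per group

Cohen's d = |M₁ − M₂| / SD_pooled = |65.4 − 54.0| / 15.6 = 11.4 / 15.6 = 0.731.
For two independent groups with equal n: n = 2·((z_{α} + z_β) / d)².
z_{α} + z_β = 2.054 + 1.282 = 3.336.
n = 2 × (3.336 / 0.731)² = 2 × 4.564² = 2 × 20.83 = 41.7.
Round up to the next whole participant.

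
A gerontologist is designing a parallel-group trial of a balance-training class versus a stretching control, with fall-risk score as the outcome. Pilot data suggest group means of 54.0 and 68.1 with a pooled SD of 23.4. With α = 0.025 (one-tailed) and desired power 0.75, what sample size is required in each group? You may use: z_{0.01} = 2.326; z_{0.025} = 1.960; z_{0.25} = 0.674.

Cohen's d = |M₁ − M₂| / SD_pooled = |54.0 − 68.1| / 23.4 = 14.1 / 23.4 = 0.603.
For two independent groups with equal n: n = 2·((z_{α} + z_β) / d)².
z_{α} + z_β = 1.960 + 0.674 = 2.634.
n = 2 × (2.634 / 0.603)² = 2 × 4.368² = 2 × 19.08 = 38.2.
Round up to the next whole participant.

n = 39 per group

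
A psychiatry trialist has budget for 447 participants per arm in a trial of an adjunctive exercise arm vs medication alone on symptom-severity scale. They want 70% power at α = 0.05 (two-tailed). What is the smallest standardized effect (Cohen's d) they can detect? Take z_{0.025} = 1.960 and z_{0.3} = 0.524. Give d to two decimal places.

For two independent groups of n = 447 each: d_min = (z_{α/2} + z_β)·√(2/n).
z-sum = 1.960 + 0.524 = 2.484.
d_min = 2.484 × √(2/447) = 2.484 × 0.0669 = 0.166.

d_min ≈ 0.17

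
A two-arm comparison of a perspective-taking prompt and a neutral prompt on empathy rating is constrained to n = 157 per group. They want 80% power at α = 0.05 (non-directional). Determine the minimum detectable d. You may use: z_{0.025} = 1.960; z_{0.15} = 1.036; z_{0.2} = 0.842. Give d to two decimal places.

d_min ≈ 0.32

For two independent groups of n = 157 each: d_min = (z_{α/2} + z_β)·√(2/n).
z-sum = 1.960 + 0.842 = 2.802.
d_min = 2.802 × √(2/157) = 2.802 × 0.1129 = 0.316.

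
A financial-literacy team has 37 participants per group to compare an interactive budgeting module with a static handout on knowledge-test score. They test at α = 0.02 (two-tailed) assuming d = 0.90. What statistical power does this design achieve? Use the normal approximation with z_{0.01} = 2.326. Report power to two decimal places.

For two equal groups, power = Φ(d·√(n/2) − z_{α/2}).
d·√(n/2) = 0.90 × √(37/2) = 0.90 × 4.301 = 3.871.
z_β = 3.871 − 2.326 = 1.545.
Power = Φ(1.545) = 0.939.

power ≈ 0.94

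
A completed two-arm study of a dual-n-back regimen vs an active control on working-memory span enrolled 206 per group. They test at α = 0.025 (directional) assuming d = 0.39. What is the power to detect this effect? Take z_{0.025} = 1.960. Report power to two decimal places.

For two equal groups, power = Φ(d·√(n/2) − z_{α}).
d·√(n/2) = 0.39 × √(206/2) = 0.39 × 10.149 = 3.958.
z_β = 3.958 − 1.960 = 1.998.
Power = Φ(1.998) = 0.977.

power ≈ 0.98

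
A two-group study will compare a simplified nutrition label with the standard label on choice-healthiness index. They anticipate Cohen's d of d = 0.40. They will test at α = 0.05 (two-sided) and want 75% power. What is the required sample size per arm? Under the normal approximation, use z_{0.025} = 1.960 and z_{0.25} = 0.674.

n = 87 per group

For two independent groups with equal n: n = 2·((z_{α/2} + z_β) / d)².
z_{α/2} + z_β = 1.960 + 0.674 = 2.634.
n = 2 × (2.634 / 0.40)² = 2 × 6.585² = 2 × 43.36 = 86.7.
Round up to the next whole participant.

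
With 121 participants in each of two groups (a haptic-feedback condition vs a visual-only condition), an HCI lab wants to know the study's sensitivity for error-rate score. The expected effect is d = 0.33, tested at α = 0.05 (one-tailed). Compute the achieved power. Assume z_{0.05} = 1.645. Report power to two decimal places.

power ≈ 0.82

For two equal groups, power = Φ(d·√(n/2) − z_{α}).
d·√(n/2) = 0.33 × √(121/2) = 0.33 × 7.778 = 2.567.
z_β = 2.567 − 1.645 = 0.922.
Power = Φ(0.922) = 0.822.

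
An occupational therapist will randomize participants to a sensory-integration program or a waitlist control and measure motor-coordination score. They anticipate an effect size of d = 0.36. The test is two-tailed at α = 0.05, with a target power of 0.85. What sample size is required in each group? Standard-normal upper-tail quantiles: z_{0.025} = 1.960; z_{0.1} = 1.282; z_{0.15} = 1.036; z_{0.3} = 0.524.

For two independent groups with equal n: n = 2·((z_{α/2} + z_β) / d)².
z_{α/2} + z_β = 1.960 + 1.036 = 2.996.
n = 2 × (2.996 / 0.36)² = 2 × 8.322² = 2 × 69.26 = 138.5.
Round up to the next whole participant.

n = 139 per group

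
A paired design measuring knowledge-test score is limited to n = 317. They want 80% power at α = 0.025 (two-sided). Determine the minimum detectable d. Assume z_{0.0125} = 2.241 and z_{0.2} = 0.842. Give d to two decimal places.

d_min ≈ 0.17

For a single sample (or paired design) of n = 317: d_min = (z_{α/2} + z_β)/√n.
z-sum = 2.241 + 0.842 = 3.083.
d_min = 3.083 / √317 = 3.083 / 17.804 = 0.173.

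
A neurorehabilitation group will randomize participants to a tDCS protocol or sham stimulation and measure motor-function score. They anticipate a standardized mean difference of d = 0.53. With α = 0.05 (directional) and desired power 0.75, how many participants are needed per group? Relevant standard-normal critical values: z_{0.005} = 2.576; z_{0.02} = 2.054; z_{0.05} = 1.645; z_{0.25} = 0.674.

n = 39 per group

For two independent groups with equal n: n = 2·((z_{α} + z_β) / d)².
z_{α} + z_β = 1.645 + 0.674 = 2.319.
n = 2 × (2.319 / 0.53)² = 2 × 4.375² = 2 × 19.14 = 38.3.
Round up to the next whole participant.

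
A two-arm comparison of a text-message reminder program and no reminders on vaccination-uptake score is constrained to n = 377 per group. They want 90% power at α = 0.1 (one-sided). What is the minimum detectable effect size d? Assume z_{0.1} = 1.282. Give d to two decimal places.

d_min ≈ 0.19

For two independent groups of n = 377 each: d_min = (z_{α} + z_β)·√(2/n).
z-sum = 1.282 + 1.282 = 2.564.
d_min = 2.564 × √(2/377) = 2.564 × 0.0728 = 0.187.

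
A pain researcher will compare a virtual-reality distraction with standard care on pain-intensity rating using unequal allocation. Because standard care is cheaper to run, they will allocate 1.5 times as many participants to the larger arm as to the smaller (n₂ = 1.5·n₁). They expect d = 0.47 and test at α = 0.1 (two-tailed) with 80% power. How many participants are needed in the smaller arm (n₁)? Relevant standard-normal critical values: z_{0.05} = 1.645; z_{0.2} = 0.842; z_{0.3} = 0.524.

With allocation ratio k = n₂/n₁ = 1.5, Var(x̄₁−x̄₂) = σ²(1/n₁ + 1/(k·n₁)) = σ²·(k+1)/(k·n₁).
So n₁ = (1 + 1/k)·((z_{α/2} + z_β)/d)² = 1.667 × (2.487/0.47)².
n₁ = 1.667 × 28.00 = 46.7.
Round up: n₁ = 47, giving n₂ = ⌈1.5 × 47⌉ = ⌈70.5⌉ = 71.

n₁ = 47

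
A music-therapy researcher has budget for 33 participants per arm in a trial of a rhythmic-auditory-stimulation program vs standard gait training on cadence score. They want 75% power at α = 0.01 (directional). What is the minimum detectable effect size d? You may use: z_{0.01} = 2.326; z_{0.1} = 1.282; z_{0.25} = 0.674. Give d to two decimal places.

For two independent groups of n = 33 each: d_min = (z_{α} + z_β)·√(2/n).
z-sum = 2.326 + 0.674 = 3.000.
d_min = 3.000 × √(2/33) = 3.000 × 0.2462 = 0.739.

d_min ≈ 0.74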